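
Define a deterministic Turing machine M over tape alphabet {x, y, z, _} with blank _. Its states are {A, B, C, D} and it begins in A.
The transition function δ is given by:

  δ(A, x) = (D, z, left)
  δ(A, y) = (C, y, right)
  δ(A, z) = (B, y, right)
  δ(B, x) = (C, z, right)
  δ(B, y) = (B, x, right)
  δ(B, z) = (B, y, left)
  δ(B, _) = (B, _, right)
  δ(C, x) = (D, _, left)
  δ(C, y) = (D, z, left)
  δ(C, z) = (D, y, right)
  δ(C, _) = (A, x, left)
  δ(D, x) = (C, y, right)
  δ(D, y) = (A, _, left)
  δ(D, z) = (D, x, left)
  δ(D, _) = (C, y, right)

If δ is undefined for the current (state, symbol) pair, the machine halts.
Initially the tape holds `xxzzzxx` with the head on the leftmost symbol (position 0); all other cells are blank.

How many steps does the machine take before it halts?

state=A head=0 tape=__[x]xzzzxx   (A,x)→(D,z,left)
state=D head=-1 tape=_[_]zxzzzxx   (D,_)→(C,y,right)
state=C head=0 tape=_y[z]xzzzxx   (C,z)→(D,y,right)
state=D head=1 tape=_yy[x]zzzxx   (D,x)→(C,y,right)
state=C head=2 tape=_yyy[z]zzxx   (C,z)→(D,y,right)
state=D head=3 tape=_yyyy[z]zxx   (D,z)→(D,x,left)
state=D head=2 tape=_yyy[y]xzxx   (D,y)→(A,_,left)
state=A head=1 tape=_yy[y]_xzxx   (A,y)→(C,y,right)
state=C head=2 tape=_yyy[_]xzxx   (C,_)→(A,x,left)
state=A head=1 tape=_yy[y]xxzxx   (A,y)→(C,y,right)
state=C head=2 tape=_yyy[x]xzxx   (C,x)→(D,_,left)
state=D head=1 tape=_yy[y]_xzxx   (D,y)→(A,_,left)
state=A head=0 tape=_y[y]__xzxx   (A,y)→(C,y,right)
state=C head=1 tape=_yy[_]_xzxx   (C,_)→(A,x,left)
state=A head=0 tape=_y[y]x_xzxx   (A,y)→(C,y,right)
state=C head=1 tape=_yy[x]_xzxx   (C,x)→(D,_,left)
state=D head=0 tape=_y[y]__xzxx   (D,y)→(A,_,left)
state=A head=-1 tape=_[y]___xzxx   (A,y)→(C,y,right)
state=C head=0 tape=_y[_]__xzxx   (C,_)→(A,x,left)
state=A head=-1 tape=_[y]x__xzxx   (A,y)→(C,y,right)
state=C head=0 tape=_y[x]__xzxx   (C,x)→(D,_,left)
state=D head=-1 tape=_[y]___xzxx   (D,y)→(A,_,left)
state=A head=-2 tape=[_]____xzxx
M halts after 22 transitions.

22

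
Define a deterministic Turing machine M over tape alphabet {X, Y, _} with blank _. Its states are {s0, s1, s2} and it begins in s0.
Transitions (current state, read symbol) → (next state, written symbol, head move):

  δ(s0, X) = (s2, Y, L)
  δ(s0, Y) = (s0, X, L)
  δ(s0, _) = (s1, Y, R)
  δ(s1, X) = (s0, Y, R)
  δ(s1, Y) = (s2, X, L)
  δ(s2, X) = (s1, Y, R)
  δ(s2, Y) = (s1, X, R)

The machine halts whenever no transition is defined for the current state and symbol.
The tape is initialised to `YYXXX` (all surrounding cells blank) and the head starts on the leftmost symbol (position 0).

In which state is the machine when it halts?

s1

s0 | __[Y]YXXX__   read Y → write X, move L, go to s0
s0 | _[_]XYXXX__   read _ → write Y, move R, go to s1
s1 | _Y[X]YXXX__   read X → write Y, move R, go to s0
s0 | _YY[Y]XXX__   read Y → write X, move L, go to s0
s0 | _Y[Y]XXXX__   read Y → write X, move L, go to s0
s0 | _[Y]XXXXX__   read Y → write X, move L, go to s0
s0 | [_]XXXXXX__   read _ → write Y, move R, go to s1
s1 | Y[X]XXXXX__   read X → write Y, move R, go to s0
s0 | YY[X]XXXX__   read X → write Y, move L, go to s2
s2 | Y[Y]YXXXX__   read Y → write X, move R, go to s1
s1 | YX[Y]XXXX__   read Y → write X, move L, go to s2
s2 | Y[X]XXXXX__   read X → write Y, move R, go to s1
s1 | YY[X]XXXX__   read X → write Y, move R, go to s0
s0 | YYY[X]XXX__   read X → write Y, move L, go to s2
s2 | YY[Y]YXXX__   read Y → write X, move R, go to s1
s1 | YYX[Y]XXX__   read Y → write X, move L, go to s2
s2 | YY[X]XXXX__   read X → write Y, move R, go to s1
s1 | YYY[X]XXX__   read X → write Y, move R, go to s0
s0 | YYYY[X]XX__   read X → write Y, move L, go to s2
s2 | YYY[Y]YXX__   read Y → write X, move R, go to s1
s1 | YYYX[Y]XX__   read Y → write X, move L, go to s2
s2 | YYY[X]XXX__   read X → write Y, move R, go to s1
s1 | YYYY[X]XX__   read X → write Y, move R, go to s0
s0 | YYYYY[X]X__   read X → write Y, move L, go to s2
s2 | YYYY[Y]YX__   read Y → write X, move R, go to s1
s1 | YYYYX[Y]X__   read Y → write X, move L, go to s2
s2 | YYYY[X]XX__   read X → write Y, move R, go to s1
s1 | YYYYY[X]X__   read X → write Y, move R, go to s0
s0 | YYYYYY[X]__   read X → write Y, move L, go to s2
s2 | YYYYY[Y]Y__   read Y → write X, move R, go to s1
s1 | YYYYYX[Y]__   read Y → write X, move L, go to s2
s2 | YYYYY[X]X__   read X → write Y, move R, go to s1
s1 | YYYYYY[X]__   read X → write Y, move R, go to s0
s0 | YYYYYYY[_]_   read _ → write Y, move R, go to s1
s1 | YYYYYYYY[_]
No transition is defined for (s1, _); M halts in state s1.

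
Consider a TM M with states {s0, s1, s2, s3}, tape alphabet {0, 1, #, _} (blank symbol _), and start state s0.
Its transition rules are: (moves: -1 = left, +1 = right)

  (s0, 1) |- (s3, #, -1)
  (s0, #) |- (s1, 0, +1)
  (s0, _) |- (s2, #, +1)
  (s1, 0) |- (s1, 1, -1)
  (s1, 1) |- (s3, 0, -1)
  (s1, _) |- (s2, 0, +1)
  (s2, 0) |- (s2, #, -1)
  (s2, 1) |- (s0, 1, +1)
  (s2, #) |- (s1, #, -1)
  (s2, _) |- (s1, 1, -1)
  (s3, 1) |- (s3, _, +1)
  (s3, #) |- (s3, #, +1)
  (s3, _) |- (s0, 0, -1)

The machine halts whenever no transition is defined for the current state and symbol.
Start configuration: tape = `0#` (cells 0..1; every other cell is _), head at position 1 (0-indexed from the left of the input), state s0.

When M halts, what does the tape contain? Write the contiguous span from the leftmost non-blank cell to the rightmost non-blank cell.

0_#1##

state=s0 head=1 tape=_0[#]___   (s0,#)→(s1,0,+1)
state=s1 head=2 tape=_00[_]__   (s1,_)→(s2,0,+1)
state=s2 head=3 tape=_000[_]_   (s2,_)→(s1,1,-1)
state=s1 head=2 tape=_00[0]1_   (s1,0)→(s1,1,-1)
state=s1 head=1 tape=_0[0]11_   (s1,0)→(s1,1,-1)
state=s1 head=0 tape=_[0]111_   (s1,0)→(s1,1,-1)
state=s1 head=-1 tape=[_]1111_   (s1,_)→(s2,0,+1)
state=s2 head=0 tape=0[1]111_   (s2,1)→(s0,1,+1)
state=s0 head=1 tape=01[1]11_   (s0,1)→(s3,#,-1)
state=s3 head=0 tape=0[1]#11_   (s3,1)→(s3,_,+1)
state=s3 head=1 tape=0_[#]11_   (s3,#)→(s3,#,+1)
state=s3 head=2 tape=0_#[1]1_   (s3,1)→(s3,_,+1)
state=s3 head=3 tape=0_#_[1]_   (s3,1)→(s3,_,+1)
state=s3 head=4 tape=0_#__[_]   (s3,_)→(s0,0,-1)
state=s0 head=3 tape=0_#_[_]0   (s0,_)→(s2,#,+1)
state=s2 head=4 tape=0_#_#[0]   (s2,0)→(s2,#,-1)
state=s2 head=3 tape=0_#_[#]#   (s2,#)→(s1,#,-1)
state=s1 head=2 tape=0_#[_]##   (s1,_)→(s2,0,+1)
state=s2 head=3 tape=0_#0[#]#   (s2,#)→(s1,#,-1)
state=s1 head=2 tape=0_#[0]##   (s1,0)→(s1,1,-1)
state=s1 head=1 tape=0_[#]1##
The non-blank tape span at halt is 0_#1##.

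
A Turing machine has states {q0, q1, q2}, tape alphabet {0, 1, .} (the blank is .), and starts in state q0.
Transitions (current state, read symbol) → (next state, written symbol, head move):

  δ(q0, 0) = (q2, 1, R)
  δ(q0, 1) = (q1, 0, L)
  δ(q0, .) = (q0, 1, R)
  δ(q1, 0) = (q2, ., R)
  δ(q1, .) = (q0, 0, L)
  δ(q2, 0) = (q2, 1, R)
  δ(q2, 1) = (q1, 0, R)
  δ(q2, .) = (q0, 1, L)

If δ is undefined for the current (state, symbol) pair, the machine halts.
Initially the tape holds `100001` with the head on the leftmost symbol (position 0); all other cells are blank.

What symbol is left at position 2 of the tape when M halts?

state=q0 head=0 tape=..[1]00001..   (q0,1)→(q1,0,L)
state=q1 head=-1 tape=.[.]000001..   (q1,.)→(q0,0,L)
state=q0 head=-2 tape=[.]0000001..   (q0,.)→(q0,1,R)
state=q0 head=-1 tape=1[0]000001..   (q0,0)→(q2,1,R)
state=q2 head=0 tape=11[0]00001..   (q2,0)→(q2,1,R)
state=q2 head=1 tape=111[0]0001..   (q2,0)→(q2,1,R)
state=q2 head=2 tape=1111[0]001..   (q2,0)→(q2,1,R)
state=q2 head=3 tape=11111[0]01..   (q2,0)→(q2,1,R)
state=q2 head=4 tape=111111[0]1..   (q2,0)→(q2,1,R)
state=q2 head=5 tape=1111111[1]..   (q2,1)→(q1,0,R)
state=q1 head=6 tape=11111110[.].   (q1,.)→(q0,0,L)
state=q0 head=5 tape=1111111[0]0.   (q0,0)→(q2,1,R)
state=q2 head=6 tape=11111111[0].   (q2,0)→(q2,1,R)
state=q2 head=7 tape=111111111[.]   (q2,.)→(q0,1,L)
state=q0 head=6 tape=11111111[1]1   (q0,1)→(q1,0,L)
state=q1 head=5 tape=1111111[1]01
Cell 2 holds 1 when M halts.

1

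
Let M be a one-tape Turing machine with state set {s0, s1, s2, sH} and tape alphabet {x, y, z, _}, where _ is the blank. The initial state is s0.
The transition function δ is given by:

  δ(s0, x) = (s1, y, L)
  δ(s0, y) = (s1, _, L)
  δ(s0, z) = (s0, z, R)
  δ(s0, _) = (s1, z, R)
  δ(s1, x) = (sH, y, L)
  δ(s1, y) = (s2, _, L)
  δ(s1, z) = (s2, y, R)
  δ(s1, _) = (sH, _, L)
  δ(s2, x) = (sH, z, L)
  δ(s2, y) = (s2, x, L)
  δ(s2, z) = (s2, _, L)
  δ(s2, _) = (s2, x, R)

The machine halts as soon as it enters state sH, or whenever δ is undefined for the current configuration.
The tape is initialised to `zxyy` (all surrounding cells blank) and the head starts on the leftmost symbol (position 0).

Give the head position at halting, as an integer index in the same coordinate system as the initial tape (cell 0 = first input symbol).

s0 | _[z]xyy   read z → write z, move R, go to s0
s0 | _z[x]yy   read x → write y, move L, go to s1
s1 | _[z]yyy   read z → write y, move R, go to s2
s2 | _y[y]yy   read y → write x, move L, go to s2
s2 | _[y]xyy   read y → write x, move L, go to s2
s2 | [_]xxyy   read _ → write x, move R, go to s2
s2 | x[x]xyy   read x → write z, move L, go to sH
sH | [x]zxyy
At halt the head is at cell -1.

-1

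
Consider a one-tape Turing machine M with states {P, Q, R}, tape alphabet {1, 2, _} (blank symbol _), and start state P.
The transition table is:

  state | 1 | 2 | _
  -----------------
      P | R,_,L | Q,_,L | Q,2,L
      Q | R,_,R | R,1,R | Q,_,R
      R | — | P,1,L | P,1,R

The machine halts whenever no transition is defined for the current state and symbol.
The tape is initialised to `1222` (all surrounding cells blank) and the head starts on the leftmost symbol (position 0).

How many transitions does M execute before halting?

8

state=P head=0 tape=__[1]222   (P,1)→(R,_,L)
state=R head=-1 tape=_[_]_222   (R,_)→(P,1,R)
state=P head=0 tape=_1[_]222   (P,_)→(Q,2,L)
state=Q head=-1 tape=_[1]2222   (Q,1)→(R,_,R)
state=R head=0 tape=__[2]222   (R,2)→(P,1,L)
state=P head=-1 tape=_[_]1222   (P,_)→(Q,2,L)
state=Q head=-2 tape=[_]21222   (Q,_)→(Q,_,R)
state=Q head=-1 tape=_[2]1222   (Q,2)→(R,1,R)
state=R head=0 tape=_1[1]222
M halts after 8 transitions.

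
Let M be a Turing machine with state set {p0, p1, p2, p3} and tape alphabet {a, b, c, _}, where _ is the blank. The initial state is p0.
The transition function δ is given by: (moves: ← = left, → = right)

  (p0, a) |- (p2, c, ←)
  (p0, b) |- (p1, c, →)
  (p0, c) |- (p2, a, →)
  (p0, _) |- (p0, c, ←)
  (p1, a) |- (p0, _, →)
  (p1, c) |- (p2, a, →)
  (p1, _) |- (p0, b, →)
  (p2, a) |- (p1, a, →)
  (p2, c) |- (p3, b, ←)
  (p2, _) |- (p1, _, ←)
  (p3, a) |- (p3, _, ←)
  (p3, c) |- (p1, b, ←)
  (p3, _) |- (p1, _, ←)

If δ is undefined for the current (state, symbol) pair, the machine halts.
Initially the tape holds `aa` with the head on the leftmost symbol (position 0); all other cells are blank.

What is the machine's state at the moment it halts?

p3

state=p0 head=0 tape=___[a]a_   (p0,a)→(p2,c,←)
state=p2 head=-1 tape=__[_]ca_   (p2,_)→(p1,_,←)
state=p1 head=-2 tape=_[_]_ca_   (p1,_)→(p0,b,→)
state=p0 head=-1 tape=_b[_]ca_   (p0,_)→(p0,c,←)
state=p0 head=-2 tape=_[b]cca_   (p0,b)→(p1,c,→)
state=p1 head=-1 tape=_c[c]ca_   (p1,c)→(p2,a,→)
state=p2 head=0 tape=_ca[c]a_   (p2,c)→(p3,b,←)
state=p3 head=-1 tape=_c[a]ba_   (p3,a)→(p3,_,←)
state=p3 head=-2 tape=_[c]_ba_   (p3,c)→(p1,b,←)
state=p1 head=-3 tape=[_]b_ba_   (p1,_)→(p0,b,→)
state=p0 head=-2 tape=b[b]_ba_   (p0,b)→(p1,c,→)
state=p1 head=-1 tape=bc[_]ba_   (p1,_)→(p0,b,→)
state=p0 head=0 tape=bcb[b]a_   (p0,b)→(p1,c,→)
state=p1 head=1 tape=bcbc[a]_   (p1,a)→(p0,_,→)
state=p0 head=2 tape=bcbc_[_]   (p0,_)→(p0,c,←)
state=p0 head=1 tape=bcbc[_]c   (p0,_)→(p0,c,←)
state=p0 head=0 tape=bcb[c]cc   (p0,c)→(p2,a,→)
state=p2 head=1 tape=bcba[c]c   (p2,c)→(p3,b,←)
state=p3 head=0 tape=bcb[a]bc   (p3,a)→(p3,_,←)
state=p3 head=-1 tape=bc[b]_bc
No transition is defined for (p3, b); M halts in state p3.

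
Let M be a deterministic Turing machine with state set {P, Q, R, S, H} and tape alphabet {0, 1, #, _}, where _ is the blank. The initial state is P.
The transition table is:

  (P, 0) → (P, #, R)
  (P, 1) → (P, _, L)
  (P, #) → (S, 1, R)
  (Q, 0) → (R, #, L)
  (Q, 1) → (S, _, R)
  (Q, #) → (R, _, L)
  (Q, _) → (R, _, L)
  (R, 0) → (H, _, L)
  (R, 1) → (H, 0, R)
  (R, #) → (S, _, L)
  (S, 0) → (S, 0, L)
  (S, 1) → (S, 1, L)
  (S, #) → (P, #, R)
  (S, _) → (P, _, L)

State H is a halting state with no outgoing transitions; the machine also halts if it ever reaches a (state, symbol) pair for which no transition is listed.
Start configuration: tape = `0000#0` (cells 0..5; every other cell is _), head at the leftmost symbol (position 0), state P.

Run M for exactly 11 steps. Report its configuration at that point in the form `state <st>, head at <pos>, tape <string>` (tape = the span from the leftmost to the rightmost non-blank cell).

P | [0]000#0   read 0 → write #, move R, go to P
P | #[0]00#0   read 0 → write #, move R, go to P
P | ##[0]0#0   read 0 → write #, move R, go to P
P | ###[0]#0   read 0 → write #, move R, go to P
P | ####[#]0   read # → write 1, move R, go to S
S | ####1[0]   read 0 → write 0, move L, go to S
S | ####[1]0   read 1 → write 1, move L, go to S
S | ###[#]10   read # → write #, move R, go to P
P | ####[1]0   read 1 → write _, move L, go to P
P | ###[#]_0   read # → write 1, move R, go to S
S | ###1[_]0   read _ → write _, move L, go to P
P | ###[1]_0
After 11 steps: state P, head at 3, tape ###1_0.

state P, head at 3, tape ###1_0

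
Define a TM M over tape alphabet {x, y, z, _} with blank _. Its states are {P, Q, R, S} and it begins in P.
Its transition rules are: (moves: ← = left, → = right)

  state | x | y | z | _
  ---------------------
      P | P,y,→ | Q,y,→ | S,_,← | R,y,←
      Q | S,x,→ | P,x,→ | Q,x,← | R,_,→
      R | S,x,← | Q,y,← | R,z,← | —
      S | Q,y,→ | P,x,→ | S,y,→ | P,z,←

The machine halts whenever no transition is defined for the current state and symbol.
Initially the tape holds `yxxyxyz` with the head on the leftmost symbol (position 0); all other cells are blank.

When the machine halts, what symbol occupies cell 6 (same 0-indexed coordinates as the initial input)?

state=P head=0 tape=[y]xxyxyz___   (P,y)→(Q,y,→)
state=Q head=1 tape=y[x]xyxyz___   (Q,x)→(S,x,→)
state=S head=2 tape=yx[x]yxyz___   (S,x)→(Q,y,→)
state=Q head=3 tape=yxy[y]xyz___   (Q,y)→(P,x,→)
state=P head=4 tape=yxyx[x]yz___   (P,x)→(P,y,→)
state=P head=5 tape=yxyxy[y]z___   (P,y)→(Q,y,→)
state=Q head=6 tape=yxyxyy[z]___   (Q,z)→(Q,x,←)
state=Q head=5 tape=yxyxy[y]x___   (Q,y)→(P,x,→)
state=P head=6 tape=yxyxyx[x]___   (P,x)→(P,y,→)
state=P head=7 tape=yxyxyxy[_]__   (P,_)→(R,y,←)
state=R head=6 tape=yxyxyx[y]y__   (R,y)→(Q,y,←)
state=Q head=5 tape=yxyxy[x]yy__   (Q,x)→(S,x,→)
state=S head=6 tape=yxyxyx[y]y__   (S,y)→(P,x,→)
state=P head=7 tape=yxyxyxx[y]__   (P,y)→(Q,y,→)
state=Q head=8 tape=yxyxyxxy[_]_   (Q,_)→(R,_,→)
state=R head=9 tape=yxyxyxxy_[_]
Cell 6 holds x when M halts.

x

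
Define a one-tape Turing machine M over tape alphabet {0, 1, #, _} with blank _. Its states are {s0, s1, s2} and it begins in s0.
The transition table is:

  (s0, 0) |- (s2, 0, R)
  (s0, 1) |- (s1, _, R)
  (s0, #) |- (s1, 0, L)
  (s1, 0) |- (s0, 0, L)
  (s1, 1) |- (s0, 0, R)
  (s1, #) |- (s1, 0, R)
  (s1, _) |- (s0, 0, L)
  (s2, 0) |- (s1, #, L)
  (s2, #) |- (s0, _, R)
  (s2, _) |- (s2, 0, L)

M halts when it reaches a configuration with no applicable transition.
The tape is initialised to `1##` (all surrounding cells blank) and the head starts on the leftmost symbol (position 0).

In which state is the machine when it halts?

s0

s0 | [1]##_   read 1 → write _, move R, go to s1
s1 | _[#]#_   read # → write 0, move R, go to s1
s1 | _0[#]_   read # → write 0, move R, go to s1
s1 | _00[_]   read _ → write 0, move L, go to s0
s0 | _0[0]0   read 0 → write 0, move R, go to s2
s2 | _00[0]   read 0 → write #, move L, go to s1
s1 | _0[0]#   read 0 → write 0, move L, go to s0
s0 | _[0]0#   read 0 → write 0, move R, go to s2
s2 | _0[0]#   read 0 → write #, move L, go to s1
s1 | _[0]##   read 0 → write 0, move L, go to s0
s0 | [_]0##
No transition is defined for (s0, _); M halts in state s0.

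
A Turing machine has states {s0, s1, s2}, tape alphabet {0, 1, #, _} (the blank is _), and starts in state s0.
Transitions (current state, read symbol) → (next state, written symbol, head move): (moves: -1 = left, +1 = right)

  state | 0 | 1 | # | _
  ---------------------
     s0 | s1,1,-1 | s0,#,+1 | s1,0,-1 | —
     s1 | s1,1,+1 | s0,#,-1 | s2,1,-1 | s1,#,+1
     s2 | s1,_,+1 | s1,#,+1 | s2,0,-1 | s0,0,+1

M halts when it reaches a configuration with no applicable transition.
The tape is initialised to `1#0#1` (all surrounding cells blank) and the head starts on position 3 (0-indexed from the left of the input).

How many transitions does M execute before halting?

state=s0 head=3 tape=__1#0[#]1   (s0,#)→(s1,0,-1)
state=s1 head=2 tape=__1#[0]01   (s1,0)→(s1,1,+1)
state=s1 head=3 tape=__1#1[0]1   (s1,0)→(s1,1,+1)
state=s1 head=4 tape=__1#11[1]   (s1,1)→(s0,#,-1)
state=s0 head=3 tape=__1#1[1]#   (s0,1)→(s0,#,+1)
state=s0 head=4 tape=__1#1#[#]   (s0,#)→(s1,0,-1)
state=s1 head=3 tape=__1#1[#]0   (s1,#)→(s2,1,-1)
state=s2 head=2 tape=__1#[1]10   (s2,1)→(s1,#,+1)
state=s1 head=3 tape=__1##[1]0   (s1,1)→(s0,#,-1)
state=s0 head=2 tape=__1#[#]#0   (s0,#)→(s1,0,-1)
state=s1 head=1 tape=__1[#]0#0   (s1,#)→(s2,1,-1)
state=s2 head=0 tape=__[1]10#0   (s2,1)→(s1,#,+1)
state=s1 head=1 tape=__#[1]0#0   (s1,1)→(s0,#,-1)
state=s0 head=0 tape=__[#]#0#0   (s0,#)→(s1,0,-1)
state=s1 head=-1 tape=_[_]0#0#0   (s1,_)→(s1,#,+1)
state=s1 head=0 tape=_#[0]#0#0   (s1,0)→(s1,1,+1)
state=s1 head=1 tape=_#1[#]0#0   (s1,#)→(s2,1,-1)
state=s2 head=0 tape=_#[1]10#0   (s2,1)→(s1,#,+1)
state=s1 head=1 tape=_##[1]0#0   (s1,1)→(s0,#,-1)
state=s0 head=0 tape=_#[#]#0#0   (s0,#)→(s1,0,-1)
state=s1 head=-1 tape=_[#]0#0#0   (s1,#)→(s2,1,-1)
state=s2 head=-2 tape=[_]10#0#0   (s2,_)→(s0,0,+1)
state=s0 head=-1 tape=0[1]0#0#0   (s0,1)→(s0,#,+1)
state=s0 head=0 tape=0#[0]#0#0   (s0,0)→(s1,1,-1)
state=s1 head=-1 tape=0[#]1#0#0   (s1,#)→(s2,1,-1)
state=s2 head=-2 tape=[0]11#0#0   (s2,0)→(s1,_,+1)
state=s1 head=-1 tape=_[1]1#0#0   (s1,1)→(s0,#,-1)
state=s0 head=-2 tape=[_]#1#0#0
M halts after 27 transitions.

27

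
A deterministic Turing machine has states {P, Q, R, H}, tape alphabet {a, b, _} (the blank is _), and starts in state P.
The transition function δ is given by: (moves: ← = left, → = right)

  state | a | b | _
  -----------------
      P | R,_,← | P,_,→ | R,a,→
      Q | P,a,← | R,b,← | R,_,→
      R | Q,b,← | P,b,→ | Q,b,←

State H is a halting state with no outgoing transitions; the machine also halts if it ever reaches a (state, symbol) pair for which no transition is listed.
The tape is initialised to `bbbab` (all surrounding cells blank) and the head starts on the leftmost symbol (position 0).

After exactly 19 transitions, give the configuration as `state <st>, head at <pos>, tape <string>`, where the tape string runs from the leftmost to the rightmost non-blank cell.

state=P head=0 tape=[b]bbab__   (P,b)→(P,_,→)
state=P head=1 tape=_[b]bab__   (P,b)→(P,_,→)
state=P head=2 tape=__[b]ab__   (P,b)→(P,_,→)
state=P head=3 tape=___[a]b__   (P,a)→(R,_,←)
state=R head=2 tape=__[_]_b__   (R,_)→(Q,b,←)
state=Q head=1 tape=_[_]b_b__   (Q,_)→(R,_,→)
state=R head=2 tape=__[b]_b__   (R,b)→(P,b,→)
state=P head=3 tape=__b[_]b__   (P,_)→(R,a,→)
state=R head=4 tape=__ba[b]__   (R,b)→(P,b,→)
state=P head=5 tape=__bab[_]_   (P,_)→(R,a,→)
state=R head=6 tape=__baba[_]   (R,_)→(Q,b,←)
state=Q head=5 tape=__bab[a]b   (Q,a)→(P,a,←)
state=P head=4 tape=__ba[b]ab   (P,b)→(P,_,→)
state=P head=5 tape=__ba_[a]b   (P,a)→(R,_,←)
state=R head=4 tape=__ba[_]_b   (R,_)→(Q,b,←)
state=Q head=3 tape=__b[a]b_b   (Q,a)→(P,a,←)
state=P head=2 tape=__[b]ab_b   (P,b)→(P,_,→)
state=P head=3 tape=___[a]b_b   (P,a)→(R,_,←)
state=R head=2 tape=__[_]_b_b   (R,_)→(Q,b,←)
state=Q head=1 tape=_[_]b_b_b
After 19 steps: state Q, head at 1, tape b_b_b.

state Q, head at 1, tape b_b_b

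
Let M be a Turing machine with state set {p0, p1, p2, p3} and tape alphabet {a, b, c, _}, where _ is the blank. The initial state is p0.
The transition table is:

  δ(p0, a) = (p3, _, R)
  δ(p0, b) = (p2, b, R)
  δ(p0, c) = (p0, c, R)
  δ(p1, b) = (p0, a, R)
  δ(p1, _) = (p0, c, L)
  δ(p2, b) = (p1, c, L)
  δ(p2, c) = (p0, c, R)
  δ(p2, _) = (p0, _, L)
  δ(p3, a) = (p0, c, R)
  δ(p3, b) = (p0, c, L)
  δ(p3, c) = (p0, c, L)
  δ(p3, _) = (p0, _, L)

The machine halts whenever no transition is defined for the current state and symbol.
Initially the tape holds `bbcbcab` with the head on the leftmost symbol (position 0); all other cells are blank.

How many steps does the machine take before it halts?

9

state=p0 head=0 tape=[b]bcbcab   (p0,b)→(p2,b,R)
state=p2 head=1 tape=b[b]cbcab   (p2,b)→(p1,c,L)
state=p1 head=0 tape=[b]ccbcab   (p1,b)→(p0,a,R)
state=p0 head=1 tape=a[c]cbcab   (p0,c)→(p0,c,R)
state=p0 head=2 tape=ac[c]bcab   (p0,c)→(p0,c,R)
state=p0 head=3 tape=acc[b]cab   (p0,b)→(p2,b,R)
state=p2 head=4 tape=accb[c]ab   (p2,c)→(p0,c,R)
state=p0 head=5 tape=accbc[a]b   (p0,a)→(p3,_,R)
state=p3 head=6 tape=accbc_[b]   (p3,b)→(p0,c,L)
state=p0 head=5 tape=accbc[_]c
M halts after 9 transitions.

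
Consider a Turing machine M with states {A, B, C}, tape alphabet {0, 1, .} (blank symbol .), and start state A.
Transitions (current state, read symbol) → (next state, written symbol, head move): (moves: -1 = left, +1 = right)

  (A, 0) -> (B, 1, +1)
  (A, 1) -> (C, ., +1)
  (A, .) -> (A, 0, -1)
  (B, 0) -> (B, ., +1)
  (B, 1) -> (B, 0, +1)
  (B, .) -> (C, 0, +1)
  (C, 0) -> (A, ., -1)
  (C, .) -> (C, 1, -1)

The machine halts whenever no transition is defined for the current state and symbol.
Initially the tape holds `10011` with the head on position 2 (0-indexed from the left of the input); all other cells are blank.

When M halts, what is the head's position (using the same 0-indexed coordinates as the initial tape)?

A | 10[0]11..   read 0 → write 1, move +1, go to B
B | 101[1]1..   read 1 → write 0, move +1, go to B
B | 1010[1]..   read 1 → write 0, move +1, go to B
B | 10100[.].   read . → write 0, move +1, go to C
C | 101000[.]   read . → write 1, move -1, go to C
C | 10100[0]1   read 0 → write ., move -1, go to A
A | 1010[0].1   read 0 → write 1, move +1, go to B
B | 10101[.]1   read . → write 0, move +1, go to C
C | 101010[1]
At halt the head is at cell 6.

6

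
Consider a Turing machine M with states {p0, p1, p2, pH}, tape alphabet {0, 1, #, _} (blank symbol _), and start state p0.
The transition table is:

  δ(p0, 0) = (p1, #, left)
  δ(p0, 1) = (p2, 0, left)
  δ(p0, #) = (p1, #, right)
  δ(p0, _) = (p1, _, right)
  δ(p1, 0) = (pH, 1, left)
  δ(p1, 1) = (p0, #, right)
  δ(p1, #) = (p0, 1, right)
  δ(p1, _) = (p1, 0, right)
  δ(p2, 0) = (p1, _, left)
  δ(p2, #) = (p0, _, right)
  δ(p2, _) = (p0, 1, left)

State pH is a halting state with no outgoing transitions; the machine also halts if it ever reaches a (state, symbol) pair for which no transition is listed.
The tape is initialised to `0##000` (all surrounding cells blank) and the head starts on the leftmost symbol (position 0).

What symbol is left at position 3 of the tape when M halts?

p0 | _[0]##000   read 0 → write #, move left, go to p1
p1 | [_]###000   read _ → write 0, move right, go to p1
p1 | 0[#]##000   read # → write 1, move right, go to p0
p0 | 01[#]#000   read # → write #, move right, go to p1
p1 | 01#[#]000   read # → write 1, move right, go to p0
p0 | 01#1[0]00   read 0 → write #, move left, go to p1
p1 | 01#[1]#00   read 1 → write #, move right, go to p0
p0 | 01##[#]00   read # → write #, move right, go to p1
p1 | 01###[0]0   read 0 → write 1, move left, go to pH
pH | 01##[#]10
Cell 3 holds # when M halts.

#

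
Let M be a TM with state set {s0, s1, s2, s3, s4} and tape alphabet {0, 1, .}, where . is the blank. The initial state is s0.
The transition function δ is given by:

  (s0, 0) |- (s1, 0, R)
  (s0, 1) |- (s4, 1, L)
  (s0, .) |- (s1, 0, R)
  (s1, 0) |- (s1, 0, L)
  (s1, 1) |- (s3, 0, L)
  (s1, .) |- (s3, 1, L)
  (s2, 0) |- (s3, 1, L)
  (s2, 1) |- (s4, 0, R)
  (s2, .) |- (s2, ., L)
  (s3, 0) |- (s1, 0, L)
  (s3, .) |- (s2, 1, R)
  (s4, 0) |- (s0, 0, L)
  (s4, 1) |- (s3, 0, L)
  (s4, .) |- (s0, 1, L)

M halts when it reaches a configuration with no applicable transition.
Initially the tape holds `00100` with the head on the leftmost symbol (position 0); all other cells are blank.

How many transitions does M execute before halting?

s0 | ...[0]0100   read 0 → write 0, move R, go to s1
s1 | ...0[0]100   read 0 → write 0, move L, go to s1
s1 | ...[0]0100   read 0 → write 0, move L, go to s1
s1 | ..[.]00100   read . → write 1, move L, go to s3
s3 | .[.]100100   read . → write 1, move R, go to s2
s2 | .1[1]00100   read 1 → write 0, move R, go to s4
s4 | .10[0]0100   read 0 → write 0, move L, go to s0
s0 | .1[0]00100   read 0 → write 0, move R, go to s1
s1 | .10[0]0100   read 0 → write 0, move L, go to s1
s1 | .1[0]00100   read 0 → write 0, move L, go to s1
s1 | .[1]000100   read 1 → write 0, move L, go to s3
s3 | [.]0000100   read . → write 1, move R, go to s2
s2 | 1[0]000100   read 0 → write 1, move L, go to s3
s3 | [1]1000100
M halts after 13 transitions.

13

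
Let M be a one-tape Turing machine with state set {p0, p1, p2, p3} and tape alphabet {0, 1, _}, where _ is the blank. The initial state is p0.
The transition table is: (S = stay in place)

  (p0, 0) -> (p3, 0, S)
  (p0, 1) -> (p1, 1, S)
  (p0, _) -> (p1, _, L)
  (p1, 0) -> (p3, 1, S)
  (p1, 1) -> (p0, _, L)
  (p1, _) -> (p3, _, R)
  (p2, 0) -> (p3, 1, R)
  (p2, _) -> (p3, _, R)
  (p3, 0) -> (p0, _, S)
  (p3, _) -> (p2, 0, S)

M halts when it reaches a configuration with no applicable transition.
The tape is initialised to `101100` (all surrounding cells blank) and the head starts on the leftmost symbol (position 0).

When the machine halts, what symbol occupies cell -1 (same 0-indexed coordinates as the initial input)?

state=p0 head=0 tape=___[1]01100   (p0,1)→(p1,1,S)
state=p1 head=0 tape=___[1]01100   (p1,1)→(p0,_,L)
state=p0 head=-1 tape=__[_]_01100   (p0,_)→(p1,_,L)
state=p1 head=-2 tape=_[_]__01100   (p1,_)→(p3,_,R)
state=p3 head=-1 tape=__[_]_01100   (p3,_)→(p2,0,S)
state=p2 head=-1 tape=__[0]_01100   (p2,0)→(p3,1,R)
state=p3 head=0 tape=__1[_]01100   (p3,_)→(p2,0,S)
state=p2 head=0 tape=__1[0]01100   (p2,0)→(p3,1,R)
state=p3 head=1 tape=__11[0]1100   (p3,0)→(p0,_,S)
state=p0 head=1 tape=__11[_]1100   (p0,_)→(p1,_,L)
state=p1 head=0 tape=__1[1]_1100   (p1,1)→(p0,_,L)
state=p0 head=-1 tape=__[1]__1100   (p0,1)→(p1,1,S)
state=p1 head=-1 tape=__[1]__1100   (p1,1)→(p0,_,L)
state=p0 head=-2 tape=_[_]___1100   (p0,_)→(p1,_,L)
state=p1 head=-3 tape=[_]____1100   (p1,_)→(p3,_,R)
state=p3 head=-2 tape=_[_]___1100   (p3,_)→(p2,0,S)
state=p2 head=-2 tape=_[0]___1100   (p2,0)→(p3,1,R)
state=p3 head=-1 tape=_1[_]__1100   (p3,_)→(p2,0,S)
state=p2 head=-1 tape=_1[0]__1100   (p2,0)→(p3,1,R)
state=p3 head=0 tape=_11[_]_1100   (p3,_)→(p2,0,S)
state=p2 head=0 tape=_11[0]_1100   (p2,0)→(p3,1,R)
state=p3 head=1 tape=_111[_]1100   (p3,_)→(p2,0,S)
state=p2 head=1 tape=_111[0]1100   (p2,0)→(p3,1,R)
state=p3 head=2 tape=_1111[1]100
Cell -1 holds 1 when M halts.

1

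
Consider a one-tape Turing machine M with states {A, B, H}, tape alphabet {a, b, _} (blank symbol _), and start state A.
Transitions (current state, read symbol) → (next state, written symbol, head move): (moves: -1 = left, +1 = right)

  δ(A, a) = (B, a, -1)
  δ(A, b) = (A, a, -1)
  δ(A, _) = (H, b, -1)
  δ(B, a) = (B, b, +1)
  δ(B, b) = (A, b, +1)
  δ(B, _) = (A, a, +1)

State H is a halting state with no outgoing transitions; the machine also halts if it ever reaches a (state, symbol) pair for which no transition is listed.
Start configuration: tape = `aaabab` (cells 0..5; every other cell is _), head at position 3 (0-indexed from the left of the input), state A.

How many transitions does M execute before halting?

A | aaa[b]ab_   read b → write a, move -1, go to A
A | aa[a]aab_   read a → write a, move -1, go to B
B | a[a]aaab_   read a → write b, move +1, go to B
B | ab[a]aab_   read a → write b, move +1, go to B
B | abb[a]ab_   read a → write b, move +1, go to B
B | abbb[a]b_   read a → write b, move +1, go to B
B | abbbb[b]_   read b → write b, move +1, go to A
A | abbbbb[_]   read _ → write b, move -1, go to H
H | abbbb[b]b
M halts after 8 transitions.

8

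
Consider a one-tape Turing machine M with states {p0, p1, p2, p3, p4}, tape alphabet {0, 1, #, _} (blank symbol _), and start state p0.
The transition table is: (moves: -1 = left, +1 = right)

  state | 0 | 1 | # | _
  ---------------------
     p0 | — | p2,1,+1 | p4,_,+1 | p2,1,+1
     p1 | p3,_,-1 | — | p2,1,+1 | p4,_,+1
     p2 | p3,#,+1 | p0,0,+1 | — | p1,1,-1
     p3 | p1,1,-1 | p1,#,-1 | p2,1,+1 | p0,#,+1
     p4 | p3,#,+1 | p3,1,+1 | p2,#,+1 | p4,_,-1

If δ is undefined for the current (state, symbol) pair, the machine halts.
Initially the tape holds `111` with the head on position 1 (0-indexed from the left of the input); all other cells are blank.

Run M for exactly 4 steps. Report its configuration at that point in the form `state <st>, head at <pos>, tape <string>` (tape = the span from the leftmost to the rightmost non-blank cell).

state p1, head at 3, tape 11011

state=p0 head=1 tape=1[1]1__   (p0,1)→(p2,1,+1)
state=p2 head=2 tape=11[1]__   (p2,1)→(p0,0,+1)
state=p0 head=3 tape=110[_]_   (p0,_)→(p2,1,+1)
state=p2 head=4 tape=1101[_]   (p2,_)→(p1,1,-1)
state=p1 head=3 tape=110[1]1
After 4 steps: state p1, head at 3, tape 11011.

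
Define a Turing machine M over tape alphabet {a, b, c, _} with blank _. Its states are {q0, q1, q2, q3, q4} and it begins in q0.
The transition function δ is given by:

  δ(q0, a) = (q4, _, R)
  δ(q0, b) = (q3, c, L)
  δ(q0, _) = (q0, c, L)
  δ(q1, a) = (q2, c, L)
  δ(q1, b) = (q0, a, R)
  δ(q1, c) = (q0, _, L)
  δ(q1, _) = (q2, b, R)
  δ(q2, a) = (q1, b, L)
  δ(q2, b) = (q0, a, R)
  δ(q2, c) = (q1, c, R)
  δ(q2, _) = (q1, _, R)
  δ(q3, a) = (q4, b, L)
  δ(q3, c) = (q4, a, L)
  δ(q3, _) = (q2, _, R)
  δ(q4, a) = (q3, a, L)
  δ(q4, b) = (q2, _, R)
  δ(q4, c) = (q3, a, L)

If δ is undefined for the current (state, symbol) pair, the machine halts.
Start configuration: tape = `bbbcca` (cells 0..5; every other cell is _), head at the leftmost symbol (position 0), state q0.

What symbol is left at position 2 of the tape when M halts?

q0 | _[b]bbcca   read b → write c, move L, go to q3
q3 | [_]cbbcca   read _ → write _, move R, go to q2
q2 | _[c]bbcca   read c → write c, move R, go to q1
q1 | _c[b]bcca   read b → write a, move R, go to q0
q0 | _ca[b]cca   read b → write c, move L, go to q3
q3 | _c[a]ccca   read a → write b, move L, go to q4
q4 | _[c]bccca   read c → write a, move L, go to q3
q3 | [_]abccca   read _ → write _, move R, go to q2
q2 | _[a]bccca   read a → write b, move L, go to q1
q1 | [_]bbccca   read _ → write b, move R, go to q2
q2 | b[b]bccca   read b → write a, move R, go to q0
q0 | ba[b]ccca   read b → write c, move L, go to q3
q3 | b[a]cccca   read a → write b, move L, go to q4
q4 | [b]bcccca   read b → write _, move R, go to q2
q2 | _[b]cccca   read b → write a, move R, go to q0
q0 | _a[c]ccca
Cell 2 holds c when M halts.

c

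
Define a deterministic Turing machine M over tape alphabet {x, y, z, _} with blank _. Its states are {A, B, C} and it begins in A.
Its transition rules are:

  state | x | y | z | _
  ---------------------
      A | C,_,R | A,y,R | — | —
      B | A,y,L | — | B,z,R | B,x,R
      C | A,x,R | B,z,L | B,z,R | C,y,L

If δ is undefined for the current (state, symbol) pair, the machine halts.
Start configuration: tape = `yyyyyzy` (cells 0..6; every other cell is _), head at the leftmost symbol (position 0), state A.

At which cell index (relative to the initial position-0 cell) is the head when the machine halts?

5

state=A head=0 tape=[y]yyyyzy   (A,y)→(A,y,R)
state=A head=1 tape=y[y]yyyzy   (A,y)→(A,y,R)
state=A head=2 tape=yy[y]yyzy   (A,y)→(A,y,R)
state=A head=3 tape=yyy[y]yzy   (A,y)→(A,y,R)
state=A head=4 tape=yyyy[y]zy   (A,y)→(A,y,R)
state=A head=5 tape=yyyyy[z]y
At halt the head is at cell 5.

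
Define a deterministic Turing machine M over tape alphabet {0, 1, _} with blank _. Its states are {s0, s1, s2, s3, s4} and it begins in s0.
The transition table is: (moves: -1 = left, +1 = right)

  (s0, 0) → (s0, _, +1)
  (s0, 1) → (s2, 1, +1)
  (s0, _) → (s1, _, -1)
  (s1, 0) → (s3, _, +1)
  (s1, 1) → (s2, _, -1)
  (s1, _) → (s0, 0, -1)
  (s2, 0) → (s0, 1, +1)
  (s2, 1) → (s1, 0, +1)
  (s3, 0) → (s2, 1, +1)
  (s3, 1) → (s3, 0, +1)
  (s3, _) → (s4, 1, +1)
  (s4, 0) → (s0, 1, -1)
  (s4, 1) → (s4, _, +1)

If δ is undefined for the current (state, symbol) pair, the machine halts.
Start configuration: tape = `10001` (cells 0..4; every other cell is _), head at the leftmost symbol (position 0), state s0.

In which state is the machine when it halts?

s0 | [1]0001_   read 1 → write 1, move +1, go to s2
s2 | 1[0]001_   read 0 → write 1, move +1, go to s0
s0 | 11[0]01_   read 0 → write _, move +1, go to s0
s0 | 11_[0]1_   read 0 → write _, move +1, go to s0
s0 | 11__[1]_   read 1 → write 1, move +1, go to s2
s2 | 11__1[_]
No transition is defined for (s2, _); M halts in state s2.

s2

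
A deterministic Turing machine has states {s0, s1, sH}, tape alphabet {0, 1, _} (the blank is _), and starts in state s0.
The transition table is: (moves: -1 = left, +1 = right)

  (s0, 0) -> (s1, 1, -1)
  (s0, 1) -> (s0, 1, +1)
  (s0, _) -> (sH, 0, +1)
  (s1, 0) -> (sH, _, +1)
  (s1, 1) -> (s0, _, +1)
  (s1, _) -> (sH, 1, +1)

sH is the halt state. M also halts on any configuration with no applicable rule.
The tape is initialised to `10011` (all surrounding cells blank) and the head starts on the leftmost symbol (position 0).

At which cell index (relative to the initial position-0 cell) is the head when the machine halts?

6

state=s0 head=0 tape=[1]0011__   (s0,1)→(s0,1,+1)
state=s0 head=1 tape=1[0]011__   (s0,0)→(s1,1,-1)
state=s1 head=0 tape=[1]1011__   (s1,1)→(s0,_,+1)
state=s0 head=1 tape=_[1]011__   (s0,1)→(s0,1,+1)
state=s0 head=2 tape=_1[0]11__   (s0,0)→(s1,1,-1)
state=s1 head=1 tape=_[1]111__   (s1,1)→(s0,_,+1)
state=s0 head=2 tape=__[1]11__   (s0,1)→(s0,1,+1)
state=s0 head=3 tape=__1[1]1__   (s0,1)→(s0,1,+1)
state=s0 head=4 tape=__11[1]__   (s0,1)→(s0,1,+1)
state=s0 head=5 tape=__111[_]_   (s0,_)→(sH,0,+1)
state=sH head=6 tape=__1110[_]
At halt the head is at cell 6.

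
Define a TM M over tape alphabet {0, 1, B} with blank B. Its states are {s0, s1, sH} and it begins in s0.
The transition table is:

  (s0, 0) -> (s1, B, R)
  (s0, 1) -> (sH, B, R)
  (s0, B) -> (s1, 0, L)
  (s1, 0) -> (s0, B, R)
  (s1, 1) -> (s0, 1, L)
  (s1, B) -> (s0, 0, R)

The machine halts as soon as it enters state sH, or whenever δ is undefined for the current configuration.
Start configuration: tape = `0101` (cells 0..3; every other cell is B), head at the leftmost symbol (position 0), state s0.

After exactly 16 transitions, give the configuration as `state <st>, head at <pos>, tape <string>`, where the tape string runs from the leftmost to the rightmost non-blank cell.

s0 | B[0]101   read 0 → write B, move R, go to s1
s1 | BB[1]01   read 1 → write 1, move L, go to s0
s0 | B[B]101   read B → write 0, move L, go to s1
s1 | [B]0101   read B → write 0, move R, go to s0
s0 | 0[0]101   read 0 → write B, move R, go to s1
s1 | 0B[1]01   read 1 → write 1, move L, go to s0
s0 | 0[B]101   read B → write 0, move L, go to s1
s1 | [0]0101   read 0 → write B, move R, go to s0
s0 | B[0]101   read 0 → write B, move R, go to s1
s1 | BB[1]01   read 1 → write 1, move L, go to s0
s0 | B[B]101   read B → write 0, move L, go to s1
s1 | [B]0101   read B → write 0, move R, go to s0
s0 | 0[0]101   read 0 → write B, move R, go to s1
s1 | 0B[1]01   read 1 → write 1, move L, go to s0
s0 | 0[B]101   read B → write 0, move L, go to s1
s1 | [0]0101   read 0 → write B, move R, go to s0
s0 | B[0]101
After 16 steps: state s0, head at 0, tape 0101.

state s0, head at 0, tape 0101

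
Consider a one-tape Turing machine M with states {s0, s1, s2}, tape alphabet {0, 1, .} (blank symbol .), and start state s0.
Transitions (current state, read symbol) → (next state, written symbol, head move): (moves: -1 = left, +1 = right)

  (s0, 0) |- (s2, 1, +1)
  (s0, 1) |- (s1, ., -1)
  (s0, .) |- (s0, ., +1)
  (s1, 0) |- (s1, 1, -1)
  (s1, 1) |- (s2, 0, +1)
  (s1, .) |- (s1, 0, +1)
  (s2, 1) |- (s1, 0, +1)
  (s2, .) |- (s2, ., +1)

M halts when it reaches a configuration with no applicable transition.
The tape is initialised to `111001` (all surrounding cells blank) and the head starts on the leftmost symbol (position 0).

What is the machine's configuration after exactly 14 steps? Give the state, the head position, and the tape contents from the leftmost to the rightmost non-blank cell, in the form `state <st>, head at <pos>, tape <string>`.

state=s0 head=0 tape=..[1]11001   (s0,1)→(s1,.,-1)
state=s1 head=-1 tape=.[.].11001   (s1,.)→(s1,0,+1)
state=s1 head=0 tape=.0[.]11001   (s1,.)→(s1,0,+1)
state=s1 head=1 tape=.00[1]1001   (s1,1)→(s2,0,+1)
state=s2 head=2 tape=.000[1]001   (s2,1)→(s1,0,+1)
state=s1 head=3 tape=.0000[0]01   (s1,0)→(s1,1,-1)
state=s1 head=2 tape=.000[0]101   (s1,0)→(s1,1,-1)
state=s1 head=1 tape=.00[0]1101   (s1,0)→(s1,1,-1)
state=s1 head=0 tape=.0[0]11101   (s1,0)→(s1,1,-1)
state=s1 head=-1 tape=.[0]111101   (s1,0)→(s1,1,-1)
state=s1 head=-2 tape=[.]1111101   (s1,.)→(s1,0,+1)
state=s1 head=-1 tape=0[1]111101   (s1,1)→(s2,0,+1)
state=s2 head=0 tape=00[1]11101   (s2,1)→(s1,0,+1)
state=s1 head=1 tape=000[1]1101   (s1,1)→(s2,0,+1)
state=s2 head=2 tape=0000[1]101
After 14 steps: state s2, head at 2, tape 00001101.

state s2, head at 2, tape 00001101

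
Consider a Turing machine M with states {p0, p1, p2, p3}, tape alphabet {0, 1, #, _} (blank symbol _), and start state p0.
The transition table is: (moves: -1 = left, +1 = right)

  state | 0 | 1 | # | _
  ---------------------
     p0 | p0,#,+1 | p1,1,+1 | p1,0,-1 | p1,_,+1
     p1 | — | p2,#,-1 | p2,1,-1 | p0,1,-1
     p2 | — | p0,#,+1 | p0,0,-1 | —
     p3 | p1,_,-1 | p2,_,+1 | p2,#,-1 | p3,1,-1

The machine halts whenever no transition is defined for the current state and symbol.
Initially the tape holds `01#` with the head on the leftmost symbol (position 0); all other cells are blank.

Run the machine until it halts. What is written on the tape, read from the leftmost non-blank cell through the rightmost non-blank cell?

state=p0 head=0 tape=__[0]1#_   (p0,0)→(p0,#,+1)
state=p0 head=1 tape=__#[1]#_   (p0,1)→(p1,1,+1)
state=p1 head=2 tape=__#1[#]_   (p1,#)→(p2,1,-1)
state=p2 head=1 tape=__#[1]1_   (p2,1)→(p0,#,+1)
state=p0 head=2 tape=__##[1]_   (p0,1)→(p1,1,+1)
state=p1 head=3 tape=__##1[_]   (p1,_)→(p0,1,-1)
state=p0 head=2 tape=__##[1]1   (p0,1)→(p1,1,+1)
state=p1 head=3 tape=__##1[1]   (p1,1)→(p2,#,-1)
state=p2 head=2 tape=__##[1]#   (p2,1)→(p0,#,+1)
state=p0 head=3 tape=__###[#]   (p0,#)→(p1,0,-1)
state=p1 head=2 tape=__##[#]0   (p1,#)→(p2,1,-1)
state=p2 head=1 tape=__#[#]10   (p2,#)→(p0,0,-1)
state=p0 head=0 tape=__[#]010   (p0,#)→(p1,0,-1)
state=p1 head=-1 tape=_[_]0010   (p1,_)→(p0,1,-1)
state=p0 head=-2 tape=[_]10010   (p0,_)→(p1,_,+1)
state=p1 head=-1 tape=_[1]0010   (p1,1)→(p2,#,-1)
state=p2 head=-2 tape=[_]#0010
The non-blank tape span at halt is #0010.

#0010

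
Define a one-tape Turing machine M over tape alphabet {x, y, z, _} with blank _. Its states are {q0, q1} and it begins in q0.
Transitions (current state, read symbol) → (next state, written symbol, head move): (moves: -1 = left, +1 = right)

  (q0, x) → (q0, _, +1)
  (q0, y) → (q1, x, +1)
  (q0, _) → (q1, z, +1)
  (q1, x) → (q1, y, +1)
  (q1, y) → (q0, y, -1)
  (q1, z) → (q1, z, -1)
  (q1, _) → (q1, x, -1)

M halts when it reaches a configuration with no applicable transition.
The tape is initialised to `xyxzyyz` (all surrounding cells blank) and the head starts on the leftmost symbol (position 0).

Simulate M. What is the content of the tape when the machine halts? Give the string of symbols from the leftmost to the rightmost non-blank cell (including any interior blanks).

zyzyyz

state=q0 head=0 tape=[x]yxzyyz   (q0,x)→(q0,_,+1)
state=q0 head=1 tape=_[y]xzyyz   (q0,y)→(q1,x,+1)
state=q1 head=2 tape=_x[x]zyyz   (q1,x)→(q1,y,+1)
state=q1 head=3 tape=_xy[z]yyz   (q1,z)→(q1,z,-1)
state=q1 head=2 tape=_x[y]zyyz   (q1,y)→(q0,y,-1)
state=q0 head=1 tape=_[x]yzyyz   (q0,x)→(q0,_,+1)
state=q0 head=2 tape=__[y]zyyz   (q0,y)→(q1,x,+1)
state=q1 head=3 tape=__x[z]yyz   (q1,z)→(q1,z,-1)
state=q1 head=2 tape=__[x]zyyz   (q1,x)→(q1,y,+1)
state=q1 head=3 tape=__y[z]yyz   (q1,z)→(q1,z,-1)
state=q1 head=2 tape=__[y]zyyz   (q1,y)→(q0,y,-1)
state=q0 head=1 tape=_[_]yzyyz   (q0,_)→(q1,z,+1)
state=q1 head=2 tape=_z[y]zyyz   (q1,y)→(q0,y,-1)
state=q0 head=1 tape=_[z]yzyyz
The non-blank tape span at halt is zyzyyz.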